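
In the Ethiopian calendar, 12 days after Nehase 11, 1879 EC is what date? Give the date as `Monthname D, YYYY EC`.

Counting 12 days forward from JDN 2410500 reaches JDN 2410512, which is Nehase 23, 1879 EC.

Nehase 23, 1879 EC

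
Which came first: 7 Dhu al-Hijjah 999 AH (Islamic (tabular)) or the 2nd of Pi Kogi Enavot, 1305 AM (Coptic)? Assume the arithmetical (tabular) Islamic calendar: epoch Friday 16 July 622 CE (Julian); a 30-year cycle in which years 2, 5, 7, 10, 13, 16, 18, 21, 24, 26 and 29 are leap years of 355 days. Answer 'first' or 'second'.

second

First date → JDN 2302429; second date → JDN 2301677.
JDN 2301677 < JDN 2302429, so the second date is earlier.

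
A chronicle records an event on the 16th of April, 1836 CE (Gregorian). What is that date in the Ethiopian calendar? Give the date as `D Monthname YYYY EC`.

9 Miyazya 1828 EC

Julian Day Number of the source date = 2391751.
Converting JDN 2391751 to the Ethiopian calendar gives 9 Miyazya 1828 EC.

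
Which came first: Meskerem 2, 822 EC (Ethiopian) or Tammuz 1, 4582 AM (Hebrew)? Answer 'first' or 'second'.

Converting both to JDN: 2024092 vs 2021468; the smaller is the second.

second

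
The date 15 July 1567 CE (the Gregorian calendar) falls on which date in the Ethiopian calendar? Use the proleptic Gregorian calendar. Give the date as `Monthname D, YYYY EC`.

Hamle 11, 1559 EC

Both dates share Julian Day Number 2293590; in the Ethiopian calendar that is 11 Hamle 1559 EC.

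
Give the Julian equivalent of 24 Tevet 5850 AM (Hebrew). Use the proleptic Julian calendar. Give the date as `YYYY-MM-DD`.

2089-12-14

Julian Day Number of the source date = 2484413.
Converting JDN 2484413 to the Julian calendar gives 14 December 2089 CE.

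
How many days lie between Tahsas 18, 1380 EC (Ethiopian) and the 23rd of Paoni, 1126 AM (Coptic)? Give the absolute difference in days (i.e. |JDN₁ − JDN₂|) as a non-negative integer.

8220

First date → JDN 2228008; second date → JDN 2236228.
The interval is |2228008 − 2236228| = 8220 days.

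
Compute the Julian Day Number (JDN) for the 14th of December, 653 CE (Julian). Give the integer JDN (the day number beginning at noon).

1959914

In the proleptic Gregorian calendar the same day is 17 December 653.
JDN 2299161 is 15 October 1582 CE (Gregorian); the target day is −339247 days from there, so JDN = 1959914.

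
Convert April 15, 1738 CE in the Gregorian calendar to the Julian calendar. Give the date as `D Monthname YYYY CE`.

4 April 1738 CE

For dates in this range the Gregorian date is 11 days ahead of the Julian.
15 April 1738 Gregorian − 11 days → 4 April 1738 Julian.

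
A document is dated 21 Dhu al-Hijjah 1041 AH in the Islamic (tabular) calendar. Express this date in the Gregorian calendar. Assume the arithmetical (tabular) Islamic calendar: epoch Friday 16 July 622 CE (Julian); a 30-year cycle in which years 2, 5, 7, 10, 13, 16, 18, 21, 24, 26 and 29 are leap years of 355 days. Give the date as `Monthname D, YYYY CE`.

Both dates share Julian Day Number 2317326; in the Gregorian calendar that is 9 July 1632 CE.

July 9, 1632 CE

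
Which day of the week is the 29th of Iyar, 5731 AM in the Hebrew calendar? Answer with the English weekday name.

Monday

In the Gregorian calendar this is 24 May 1971 (JDN 2441096).
Since JDN mod 7 = 0 (0 = Monday), the day is Monday.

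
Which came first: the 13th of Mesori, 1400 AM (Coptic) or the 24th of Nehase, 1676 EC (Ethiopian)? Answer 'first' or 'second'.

first

The two dates have Julian Day Numbers 2336357 and 2336368 respectively.
Since 2336357 < 2336368, the first date comes first.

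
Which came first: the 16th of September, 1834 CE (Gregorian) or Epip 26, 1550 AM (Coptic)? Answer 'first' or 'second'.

second

First date → JDN 2391173; second date → JDN 2391127.
JDN 2391127 < JDN 2391173, so the second date is earlier.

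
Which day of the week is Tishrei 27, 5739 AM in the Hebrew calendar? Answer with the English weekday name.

Saturday

This is JDN 2443810 (28 October 1978 Gregorian).
Since JDN mod 7 = 5 (0 = Monday), the day is Saturday.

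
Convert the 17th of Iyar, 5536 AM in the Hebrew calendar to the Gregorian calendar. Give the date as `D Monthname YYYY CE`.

6 May 1776 CE

Both dates share Julian Day Number 2369857; in the Gregorian calendar that is 6 May 1776 CE.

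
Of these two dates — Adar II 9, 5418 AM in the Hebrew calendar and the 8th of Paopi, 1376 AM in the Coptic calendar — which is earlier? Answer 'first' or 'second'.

First date → JDN 2326705; second date → JDN 2327286.
JDN 2326705 < JDN 2327286, so the first date is earlier.

first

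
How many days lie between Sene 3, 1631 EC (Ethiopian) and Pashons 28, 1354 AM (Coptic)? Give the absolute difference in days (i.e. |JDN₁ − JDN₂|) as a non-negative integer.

370

JDN of the first date = 2319850.
JDN of the second date = 2319480.
|2319480 − 2319850| = 370.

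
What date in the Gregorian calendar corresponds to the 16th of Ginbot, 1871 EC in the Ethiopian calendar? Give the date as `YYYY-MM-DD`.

1879-05-23

Julian Day Number of the source date = 2407493.
Converting JDN 2407493 to the Gregorian calendar gives 23 May 1879 CE.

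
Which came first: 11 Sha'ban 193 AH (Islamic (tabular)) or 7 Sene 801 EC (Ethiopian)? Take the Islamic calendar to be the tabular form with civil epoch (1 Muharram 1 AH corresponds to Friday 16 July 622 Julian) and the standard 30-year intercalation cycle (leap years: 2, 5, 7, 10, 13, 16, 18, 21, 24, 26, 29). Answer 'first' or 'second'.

first

First date → JDN 2016695; second date → JDN 2016697.
JDN 2016695 < JDN 2016697, so the first date is earlier.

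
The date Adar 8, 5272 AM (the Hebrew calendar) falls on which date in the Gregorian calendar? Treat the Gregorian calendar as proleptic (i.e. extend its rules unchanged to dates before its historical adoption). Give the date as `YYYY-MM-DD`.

1512-03-06

Both dates share Julian Day Number 2273371; in the Gregorian calendar that is 6 March 1512 CE.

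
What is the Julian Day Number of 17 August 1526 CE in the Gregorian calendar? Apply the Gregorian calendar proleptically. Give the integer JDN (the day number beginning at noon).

2278648

JDN 2299161 is 15 October 1582 CE (Gregorian); the target day is −20513 days from there, so JDN = 2278648.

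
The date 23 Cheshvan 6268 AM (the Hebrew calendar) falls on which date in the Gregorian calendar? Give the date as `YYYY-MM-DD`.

2507-10-30

Julian Day Number of the source date = 2637025.
Converting JDN 2637025 to the Gregorian calendar gives 30 October 2507 CE.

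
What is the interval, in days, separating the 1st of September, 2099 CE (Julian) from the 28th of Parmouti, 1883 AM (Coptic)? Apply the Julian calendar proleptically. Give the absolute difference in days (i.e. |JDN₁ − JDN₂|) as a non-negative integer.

First date → JDN 2487961; second date → JDN 2512667.
The interval is |2487961 − 2512667| = 24706 days.

24706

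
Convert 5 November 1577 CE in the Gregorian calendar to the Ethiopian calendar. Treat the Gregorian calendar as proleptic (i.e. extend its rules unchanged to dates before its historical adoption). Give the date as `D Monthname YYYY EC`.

29 Tikimt 1570 EC

Both dates share Julian Day Number 2297356; in the Ethiopian calendar that is 29 Tikimt 1570 EC.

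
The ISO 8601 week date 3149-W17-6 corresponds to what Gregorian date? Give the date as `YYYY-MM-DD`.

3149-04-30

ISO week 1 of 3149 is the week containing the first Thursday of 3149.
Week 17, day 6 (Saturday) lands on 3149-04-30.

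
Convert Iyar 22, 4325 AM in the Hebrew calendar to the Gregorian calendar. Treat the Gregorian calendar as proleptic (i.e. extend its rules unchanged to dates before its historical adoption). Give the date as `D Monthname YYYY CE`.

11 May 565 CE

Both dates share Julian Day Number 1927553; in the Gregorian calendar that is 11 May 565 CE.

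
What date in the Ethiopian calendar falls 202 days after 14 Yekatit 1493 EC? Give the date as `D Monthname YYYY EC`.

JDN of 14 Yekatit 1493 EC = 2269337.
2269337 + 202 = 2269539.
JDN 2269539 in the Ethiopian calendar is 1 Meskerem 1494 EC.

1 Meskerem 1494 EC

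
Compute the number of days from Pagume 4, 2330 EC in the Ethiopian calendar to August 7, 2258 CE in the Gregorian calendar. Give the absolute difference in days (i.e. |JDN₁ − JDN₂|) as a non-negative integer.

JDN of the first date = 2575251.
JDN of the second date = 2545996.
|2545996 − 2575251| = 29255.

29255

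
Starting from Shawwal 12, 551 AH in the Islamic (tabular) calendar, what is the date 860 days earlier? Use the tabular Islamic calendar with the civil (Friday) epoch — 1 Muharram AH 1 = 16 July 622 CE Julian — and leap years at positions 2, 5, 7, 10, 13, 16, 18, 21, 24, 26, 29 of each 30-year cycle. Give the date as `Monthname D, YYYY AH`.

Jumada al-Awwal 9, 549 AH

Counting 860 days back from JDN 2143619 reaches JDN 2142759, which is Jumada al-Awwal 9, 549 AH.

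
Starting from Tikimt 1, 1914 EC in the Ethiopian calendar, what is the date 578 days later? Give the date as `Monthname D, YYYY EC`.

JDN of Tikimt 1, 1914 EC = 2422974.
2422974 + 578 = 2423552.
JDN 2423552 in the Ethiopian calendar is Ginbot 4, 1915 EC.

Ginbot 4, 1915 EC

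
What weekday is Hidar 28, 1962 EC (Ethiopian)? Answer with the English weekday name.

In the Gregorian calendar this is 7 December 1969 (JDN 2440563).
2440563 ≡ 6 (mod 7); counting from Monday = 0 gives Sunday.

Sunday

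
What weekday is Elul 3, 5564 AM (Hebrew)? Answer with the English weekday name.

Equivalently 10 August 1804 Gregorian, JDN 2380179.
JDN 2380179 mod 7 = 4, and JDN 0 was a Monday, so this is a Friday.

Friday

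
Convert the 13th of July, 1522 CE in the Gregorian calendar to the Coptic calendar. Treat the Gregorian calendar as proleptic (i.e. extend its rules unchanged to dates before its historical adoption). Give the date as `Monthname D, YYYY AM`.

Epip 9, 1238 AM

Julian Day Number of the source date = 2277152.
Converting JDN 2277152 to the Coptic calendar gives 9 Epip 1238 AM.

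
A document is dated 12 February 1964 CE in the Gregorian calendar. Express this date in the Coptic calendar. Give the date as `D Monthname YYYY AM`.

4 Meshir 1680 AM

Both dates share Julian Day Number 2438438; in the Coptic calendar that is 4 Meshir 1680 AM.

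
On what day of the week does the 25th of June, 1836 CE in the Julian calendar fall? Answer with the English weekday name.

Thursday

This is JDN 2391833 (7 July 1836 Gregorian).
Since JDN mod 7 = 3 (0 = Monday), the day is Thursday.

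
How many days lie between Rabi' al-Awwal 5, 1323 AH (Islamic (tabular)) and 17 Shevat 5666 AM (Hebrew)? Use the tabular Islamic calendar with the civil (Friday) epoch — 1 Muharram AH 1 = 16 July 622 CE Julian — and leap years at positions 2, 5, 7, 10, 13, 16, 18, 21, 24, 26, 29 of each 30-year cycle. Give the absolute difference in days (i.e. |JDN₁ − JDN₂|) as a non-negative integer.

First date → JDN 2416976; second date → JDN 2417254.
The interval is |2416976 − 2417254| = 278 days.

278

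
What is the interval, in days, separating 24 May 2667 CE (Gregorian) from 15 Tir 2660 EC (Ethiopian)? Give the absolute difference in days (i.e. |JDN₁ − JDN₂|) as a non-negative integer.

JDN of the first date = 2695305.
JDN of the second date = 2695555.
|2695555 − 2695305| = 250.

250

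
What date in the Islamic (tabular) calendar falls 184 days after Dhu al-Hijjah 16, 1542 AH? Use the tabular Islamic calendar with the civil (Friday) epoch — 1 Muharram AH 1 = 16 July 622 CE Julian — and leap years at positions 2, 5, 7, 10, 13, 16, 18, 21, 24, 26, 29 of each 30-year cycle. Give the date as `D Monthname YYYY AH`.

The starting date is JDN 2494859; 2494859 + 184 = 2495043.
JDN 2495043 corresponds to 23 Jumada al-Thani 1543 AH.

23 Jumada al-Thani 1543 AH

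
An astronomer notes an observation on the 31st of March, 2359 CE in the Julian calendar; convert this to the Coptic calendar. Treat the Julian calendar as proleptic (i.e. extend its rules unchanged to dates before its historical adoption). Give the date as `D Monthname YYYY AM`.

5 Parmouti 2075 AM

Both dates share Julian Day Number 2582772; in the Coptic calendar that is 5 Parmouti 2075 AM.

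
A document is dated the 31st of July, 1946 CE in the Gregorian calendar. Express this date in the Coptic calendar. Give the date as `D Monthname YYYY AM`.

Julian Day Number of the source date = 2432033.
Converting JDN 2432033 to the Coptic calendar gives 24 Epip 1662 AM.

24 Epip 1662 AM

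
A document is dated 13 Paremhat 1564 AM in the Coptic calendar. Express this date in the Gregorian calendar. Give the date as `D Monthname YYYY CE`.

Julian Day Number of the source date = 2396108.
Converting JDN 2396108 to the Gregorian calendar gives 21 March 1848 CE.

21 March 1848 CE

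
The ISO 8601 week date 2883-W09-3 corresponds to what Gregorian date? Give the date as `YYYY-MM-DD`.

ISO week 1 of 2883 is the week containing the first Thursday of 2883.
Week 9, day 3 (Wednesday) lands on 2883-03-03.

2883-03-03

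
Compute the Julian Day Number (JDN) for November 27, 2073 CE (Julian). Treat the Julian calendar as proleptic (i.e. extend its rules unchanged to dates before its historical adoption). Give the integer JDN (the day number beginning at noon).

In the Gregorian calendar the same day is 10 December 2073.
JDN 2400001 is 17 November 1858 CE (Gregorian), MJD 0; the target day is +78551 days from there, so JDN = 2478552.

2478552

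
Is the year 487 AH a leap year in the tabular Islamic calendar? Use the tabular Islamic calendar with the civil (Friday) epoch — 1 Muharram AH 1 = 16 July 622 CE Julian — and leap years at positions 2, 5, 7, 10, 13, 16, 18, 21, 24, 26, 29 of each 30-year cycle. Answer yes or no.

Year 487 AH is year 7 of its 30-year cycle; leap positions are 2, 5, 7, 10, 13, 16, 18, 21, 24, 26, 29, so it is a leap year (355 days).

yes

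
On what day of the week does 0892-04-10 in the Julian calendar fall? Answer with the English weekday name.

Equivalently 14 April 892 Gregorian, JDN 2046961.
Since JDN mod 7 = 0 (0 = Monday), the day is Monday.

Monday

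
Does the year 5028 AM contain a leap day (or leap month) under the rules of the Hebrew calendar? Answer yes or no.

Hebrew year 5028 is year 12 of its 19-year Metonic cycle; leap years are at positions 3, 6, 8, 11, 14, 17, 19, so it is a common year (12 months).

no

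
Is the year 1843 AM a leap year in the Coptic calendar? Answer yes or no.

yes

1843 mod 4 = 3; in the Coptic calendar a year is leap when year mod 4 = 3, so it is a leap year.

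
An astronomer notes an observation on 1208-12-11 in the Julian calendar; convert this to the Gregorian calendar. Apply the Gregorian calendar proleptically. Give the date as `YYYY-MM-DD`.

1208-12-18

For dates in this range the Gregorian date is 7 days ahead of the Julian.
11 December 1208 Julian + 7 days → 18 December 1208 Gregorian.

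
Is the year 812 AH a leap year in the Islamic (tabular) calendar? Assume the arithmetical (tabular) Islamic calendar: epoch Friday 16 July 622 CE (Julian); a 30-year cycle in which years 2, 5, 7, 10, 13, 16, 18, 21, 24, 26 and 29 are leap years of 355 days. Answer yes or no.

Year 812 AH is year 2 of its 30-year cycle; leap positions are 2, 5, 7, 10, 13, 16, 18, 21, 24, 26, 29, so it is a leap year (355 days).

yes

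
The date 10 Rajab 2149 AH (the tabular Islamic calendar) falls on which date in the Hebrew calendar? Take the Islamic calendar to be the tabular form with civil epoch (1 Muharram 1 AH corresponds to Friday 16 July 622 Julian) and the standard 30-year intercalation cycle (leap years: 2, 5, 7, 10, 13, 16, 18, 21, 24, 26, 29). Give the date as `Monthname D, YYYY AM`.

Shevat 11, 6467 AM

The source date corresponds to 5 February 2707 in the Gregorian calendar (JDN 2709806).
That day falls on 11 Shevat 6467 AM in the Hebrew calendar.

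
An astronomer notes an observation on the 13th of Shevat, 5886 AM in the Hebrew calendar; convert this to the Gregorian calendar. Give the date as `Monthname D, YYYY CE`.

Both dates share Julian Day Number 2497603; in the Gregorian calendar that is 7 February 2126 CE.

February 7, 2126 CE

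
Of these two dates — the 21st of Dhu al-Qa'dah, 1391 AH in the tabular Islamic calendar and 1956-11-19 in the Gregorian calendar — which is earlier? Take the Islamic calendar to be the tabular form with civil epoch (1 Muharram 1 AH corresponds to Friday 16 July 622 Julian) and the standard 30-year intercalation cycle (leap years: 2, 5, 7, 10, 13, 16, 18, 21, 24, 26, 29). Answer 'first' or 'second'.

First date → JDN 2441325; second date → JDN 2435797.
JDN 2435797 < JDN 2441325, so the second date is earlier.

second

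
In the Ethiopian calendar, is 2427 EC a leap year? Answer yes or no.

yes

2427 mod 4 = 3; in the Ethiopian calendar a year is leap when year mod 4 = 3, so it is a leap year.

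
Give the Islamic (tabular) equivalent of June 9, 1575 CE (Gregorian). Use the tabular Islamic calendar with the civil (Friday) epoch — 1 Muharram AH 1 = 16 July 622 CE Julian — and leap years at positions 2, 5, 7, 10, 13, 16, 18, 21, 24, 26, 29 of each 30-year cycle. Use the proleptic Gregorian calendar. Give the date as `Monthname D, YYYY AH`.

Both dates share Julian Day Number 2296476; in the tabular Islamic calendar that is 19 Safar 983 AH.

Safar 19, 983 AH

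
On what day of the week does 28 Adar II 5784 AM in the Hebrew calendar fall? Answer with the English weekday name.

This is JDN 2460408 (7 April 2024 Gregorian).
2460408 ≡ 6 (mod 7); counting from Monday = 0 gives Sunday.

Sunday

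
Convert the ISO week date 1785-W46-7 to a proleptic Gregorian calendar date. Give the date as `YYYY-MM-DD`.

ISO week 1 of 1785 is the week containing the first Thursday of 1785.
Week 46, day 7 (Sunday) lands on 1785-11-20.

1785-11-20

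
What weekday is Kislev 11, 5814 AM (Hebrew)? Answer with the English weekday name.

In the Gregorian calendar this is 22 November 2053 (JDN 2471229).
JDN 2471229 mod 7 = 5, and JDN 0 was a Monday, so this is a Saturday.

Saturday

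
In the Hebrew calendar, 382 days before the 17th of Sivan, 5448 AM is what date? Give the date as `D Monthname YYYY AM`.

18 Sivan 5447 AM

The starting date is JDN 2337756; 2337756 − 382 = 2337374.
JDN 2337374 corresponds to 18 Sivan 5447 AM.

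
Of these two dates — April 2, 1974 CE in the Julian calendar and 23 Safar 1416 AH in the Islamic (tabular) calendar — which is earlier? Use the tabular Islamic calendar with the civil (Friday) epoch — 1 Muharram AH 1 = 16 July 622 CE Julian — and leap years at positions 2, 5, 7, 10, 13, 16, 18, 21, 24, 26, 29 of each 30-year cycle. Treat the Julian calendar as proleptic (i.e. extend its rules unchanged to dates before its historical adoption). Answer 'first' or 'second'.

first

First date → JDN 2442153; second date → JDN 2449921.
JDN 2442153 < JDN 2449921, so the first date is earlier.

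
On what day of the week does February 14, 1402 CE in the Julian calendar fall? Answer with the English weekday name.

Tuesday

Equivalently 23 February 1402 Gregorian, JDN 2233183.
JDN 2233183 mod 7 = 1, and JDN 0 was a Monday, so this is a Tuesday.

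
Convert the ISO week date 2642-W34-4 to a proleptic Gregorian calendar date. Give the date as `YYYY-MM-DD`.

ISO week 1 of 2642 is the week containing the first Thursday of 2642.
Week 34, day 4 (Thursday) lands on 2642-08-25.

2642-08-25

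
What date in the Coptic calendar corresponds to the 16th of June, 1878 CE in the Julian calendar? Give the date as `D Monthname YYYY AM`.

22 Paoni 1594 AM

The source date corresponds to 28 June 1878 in the Gregorian calendar (JDN 2407164).
That day falls on 22 Paoni 1594 AM in the Coptic calendar.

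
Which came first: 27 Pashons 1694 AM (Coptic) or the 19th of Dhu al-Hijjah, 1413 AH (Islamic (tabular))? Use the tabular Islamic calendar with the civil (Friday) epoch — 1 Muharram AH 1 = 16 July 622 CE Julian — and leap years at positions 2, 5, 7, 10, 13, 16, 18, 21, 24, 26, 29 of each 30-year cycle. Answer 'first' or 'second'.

first

Converting both to JDN: 2443664 vs 2449149; the smaller is the first.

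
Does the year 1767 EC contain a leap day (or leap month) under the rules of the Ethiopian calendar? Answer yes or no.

1767 mod 4 = 3; in the Ethiopian calendar a year is leap when year mod 4 = 3, so it is a leap year.

yes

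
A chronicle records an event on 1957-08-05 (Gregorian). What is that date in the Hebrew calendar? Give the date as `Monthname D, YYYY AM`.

Both dates share Julian Day Number 2436056; in the Hebrew calendar that is 8 Av 5717 AM.

Av 8, 5717 AM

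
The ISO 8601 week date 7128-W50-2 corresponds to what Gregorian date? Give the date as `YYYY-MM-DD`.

ISO week 1 of 7128 is the week containing the first Thursday of 7128.
Week 50, day 2 (Tuesday) lands on 7128-12-11.

7128-12-11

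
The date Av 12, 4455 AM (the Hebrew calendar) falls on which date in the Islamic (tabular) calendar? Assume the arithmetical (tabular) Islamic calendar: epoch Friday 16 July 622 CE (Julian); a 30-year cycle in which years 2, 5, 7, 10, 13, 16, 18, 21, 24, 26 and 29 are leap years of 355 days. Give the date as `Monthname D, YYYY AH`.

Rabi' al-Thani 12, 76 AH

The source date corresponds to 2 August 695 in the proleptic Gregorian calendar (JDN 1975117).
That day falls on 12 Rabi' al-Thani 76 AH in the tabular Islamic calendar.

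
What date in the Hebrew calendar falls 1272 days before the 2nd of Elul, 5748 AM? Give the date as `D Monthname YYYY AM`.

The starting date is JDN 2447389; 2447389 − 1272 = 2446117.
JDN 2446117 corresponds to 29 Shevat 5745 AM.

29 Shevat 5745 AM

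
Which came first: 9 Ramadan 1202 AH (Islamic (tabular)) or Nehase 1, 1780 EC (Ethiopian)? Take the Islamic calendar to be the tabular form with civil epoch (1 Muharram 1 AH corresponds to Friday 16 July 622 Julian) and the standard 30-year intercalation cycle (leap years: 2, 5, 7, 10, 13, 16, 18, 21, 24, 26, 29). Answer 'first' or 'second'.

The two dates have Julian Day Numbers 2374278 and 2374331 respectively.
Since 2374278 < 2374331, the first date comes first.

first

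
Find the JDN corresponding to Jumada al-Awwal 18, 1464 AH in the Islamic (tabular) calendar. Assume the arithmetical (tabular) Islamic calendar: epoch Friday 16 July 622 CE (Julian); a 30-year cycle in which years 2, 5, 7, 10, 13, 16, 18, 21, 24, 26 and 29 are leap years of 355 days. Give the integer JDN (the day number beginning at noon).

In the Gregorian calendar the same day is 8 May 2042.
JDN 2299161 is 15 October 1582 CE (Gregorian); the target day is +167852 days from there, so JDN = 2467013.

2467013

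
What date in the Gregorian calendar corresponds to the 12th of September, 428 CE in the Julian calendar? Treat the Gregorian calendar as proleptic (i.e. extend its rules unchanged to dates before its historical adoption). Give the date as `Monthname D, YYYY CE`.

September 13, 428 CE

At this point the Julian calendar is 1 day behind the Gregorian.
12 September 428 Julian + 1 day → 13 September 428 Gregorian.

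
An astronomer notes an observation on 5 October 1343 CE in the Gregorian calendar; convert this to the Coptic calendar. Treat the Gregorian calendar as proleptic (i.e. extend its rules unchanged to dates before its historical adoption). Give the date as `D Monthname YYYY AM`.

29 Thout 1060 AM

Julian Day Number of the source date = 2211858.
Converting JDN 2211858 to the Coptic calendar gives 29 Thout 1060 AM.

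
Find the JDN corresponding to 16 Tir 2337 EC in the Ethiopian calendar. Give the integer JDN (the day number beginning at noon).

In the Gregorian calendar the same day is 27 January 2345.
JDN 2299161 is 15 October 1582 CE (Gregorian); the target day is +278419 days from there, so JDN = 2577580.

2577580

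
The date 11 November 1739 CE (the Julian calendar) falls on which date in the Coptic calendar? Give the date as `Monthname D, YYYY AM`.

Julian Day Number of the source date = 2356542.
Converting JDN 2356542 to the Coptic calendar gives 14 Hathor 1456 AM.

Hathor 14, 1456 AM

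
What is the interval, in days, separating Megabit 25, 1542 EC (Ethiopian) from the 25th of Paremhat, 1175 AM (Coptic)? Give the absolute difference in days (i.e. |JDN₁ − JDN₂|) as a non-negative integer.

First date → JDN 2287275; second date → JDN 2254037.
The interval is |2287275 − 2254037| = 33238 days.

33238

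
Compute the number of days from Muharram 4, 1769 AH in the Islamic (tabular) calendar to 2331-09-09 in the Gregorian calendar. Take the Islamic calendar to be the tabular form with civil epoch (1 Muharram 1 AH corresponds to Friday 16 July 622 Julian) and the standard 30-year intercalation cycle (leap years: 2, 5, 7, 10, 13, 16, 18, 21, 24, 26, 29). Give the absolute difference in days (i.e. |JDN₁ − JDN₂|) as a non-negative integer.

First date → JDN 2574963; second date → JDN 2572691.
The interval is |2574963 − 2572691| = 2272 days.

2272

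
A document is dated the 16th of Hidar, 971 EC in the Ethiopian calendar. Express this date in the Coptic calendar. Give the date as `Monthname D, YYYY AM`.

Hathor 16, 695 AM

Julian Day Number of the source date = 2078588.
Converting JDN 2078588 to the Coptic calendar gives 16 Hathor 695 AM.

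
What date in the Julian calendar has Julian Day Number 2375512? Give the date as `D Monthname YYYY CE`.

19 October 1791 CE

The Gregorian equivalent of JDN 2375512 is 30 October 1791.
In the Julian calendar that day is 19 October 1791 CE.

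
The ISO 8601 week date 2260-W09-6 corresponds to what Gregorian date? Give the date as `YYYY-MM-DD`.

2260-03-03

ISO week 1 of 2260 is the week containing the first Thursday of 2260.
Week 9, day 6 (Saturday) lands on 2260-03-03.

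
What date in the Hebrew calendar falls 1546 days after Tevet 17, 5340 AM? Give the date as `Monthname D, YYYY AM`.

Nisan 28, 5344 AM

Counting 1546 days forward from JDN 2298157 reaches JDN 2299703, which is Nisan 28, 5344 AM.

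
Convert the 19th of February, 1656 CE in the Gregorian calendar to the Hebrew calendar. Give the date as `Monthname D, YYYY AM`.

Both dates share Julian Day Number 2325951; in the Hebrew calendar that is 24 Shevat 5416 AM.

Shevat 24, 5416 AM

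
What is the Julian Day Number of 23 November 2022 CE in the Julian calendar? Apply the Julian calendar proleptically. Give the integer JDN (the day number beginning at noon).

Equivalently 6 December 2022 (Gregorian).
JDN 2299161 is 15 October 1582 CE (Gregorian); the target day is +160759 days from there, so JDN = 2459920.

2459920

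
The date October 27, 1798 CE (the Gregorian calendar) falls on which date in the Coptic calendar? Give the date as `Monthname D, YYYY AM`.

Paopi 19, 1515 AM

Julian Day Number of the source date = 2378066.
Converting JDN 2378066 to the Coptic calendar gives 19 Paopi 1515 AM.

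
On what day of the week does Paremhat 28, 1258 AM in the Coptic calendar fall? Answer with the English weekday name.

Friday

In the proleptic Gregorian calendar this is 3 April 1542 (JDN 2284356).
JDN 2284356 mod 7 = 4, and JDN 0 was a Monday, so this is a Friday.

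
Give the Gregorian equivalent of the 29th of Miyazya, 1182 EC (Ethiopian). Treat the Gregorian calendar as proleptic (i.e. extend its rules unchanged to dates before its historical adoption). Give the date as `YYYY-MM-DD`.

Julian Day Number of the source date = 2155819.
Converting JDN 2155819 to the Gregorian calendar gives 1 May 1190 CE.

1190-05-01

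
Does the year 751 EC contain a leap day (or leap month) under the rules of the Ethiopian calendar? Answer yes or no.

yes

751 mod 4 = 3; in the Ethiopian calendar a year is leap when year mod 4 = 3, so it is a leap year.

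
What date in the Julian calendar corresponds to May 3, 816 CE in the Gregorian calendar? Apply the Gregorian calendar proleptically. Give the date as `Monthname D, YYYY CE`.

April 29, 816 CE

At this point the Julian calendar is 4 days behind the Gregorian.
3 May 816 Gregorian − 4 days → 29 April 816 Julian.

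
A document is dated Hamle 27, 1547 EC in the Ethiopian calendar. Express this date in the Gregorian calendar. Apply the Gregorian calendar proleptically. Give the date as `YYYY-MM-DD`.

Julian Day Number of the source date = 2289223.
Converting JDN 2289223 to the Gregorian calendar gives 31 July 1555 CE.

1555-07-31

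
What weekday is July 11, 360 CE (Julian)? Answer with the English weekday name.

This is JDN 1852740 (12 July 360 Gregorian).
JDN 1852740 mod 7 = 1, and JDN 0 was a Monday, so this is a Tuesday.

Tuesday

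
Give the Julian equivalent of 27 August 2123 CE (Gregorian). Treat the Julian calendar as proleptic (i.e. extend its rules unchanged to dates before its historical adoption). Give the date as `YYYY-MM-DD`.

For dates in this range the Gregorian date is 14 days ahead of the Julian.
27 August 2123 Gregorian − 14 days → 13 August 2123 Julian.

2123-08-13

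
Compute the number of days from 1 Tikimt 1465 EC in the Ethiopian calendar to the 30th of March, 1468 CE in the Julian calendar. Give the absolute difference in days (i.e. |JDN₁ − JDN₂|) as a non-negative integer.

First date → JDN 2258977; second date → JDN 2257334.
The interval is |2258977 − 2257334| = 1643 days.

1643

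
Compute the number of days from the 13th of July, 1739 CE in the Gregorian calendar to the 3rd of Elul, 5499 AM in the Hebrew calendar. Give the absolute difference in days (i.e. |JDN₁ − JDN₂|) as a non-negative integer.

JDN of the first date = 2356410.
JDN of the second date = 2356465.
|2356465 − 2356410| = 55.

55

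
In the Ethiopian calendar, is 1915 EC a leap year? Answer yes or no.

yes

1915 mod 4 = 3; in the Ethiopian calendar a year is leap when year mod 4 = 3, so it is a leap year.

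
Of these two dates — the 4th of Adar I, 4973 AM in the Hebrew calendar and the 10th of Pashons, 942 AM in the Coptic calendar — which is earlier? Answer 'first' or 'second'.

The two dates have Julian Day Numbers 2164133 and 2168979 respectively.
Since 2164133 < 2168979, the first date comes first.

first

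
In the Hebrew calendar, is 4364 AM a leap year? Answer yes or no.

no

Hebrew year 4364 is year 13 of its 19-year Metonic cycle; leap years are at positions 3, 6, 8, 11, 14, 17, 19, so it is a common year (12 months).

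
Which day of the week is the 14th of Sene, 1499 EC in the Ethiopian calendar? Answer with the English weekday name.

In the proleptic Gregorian calendar this is 18 June 1507 (JDN 2271648).
2271648 ≡ 1 (mod 7); counting from Monday = 0 gives Tuesday.

Tuesday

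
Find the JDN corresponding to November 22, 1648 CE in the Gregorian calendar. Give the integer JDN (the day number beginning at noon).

JDN 2400001 is 17 November 1858 CE (Gregorian), MJD 0; the target day is −76695 days from there, so JDN = 2323306.

2323306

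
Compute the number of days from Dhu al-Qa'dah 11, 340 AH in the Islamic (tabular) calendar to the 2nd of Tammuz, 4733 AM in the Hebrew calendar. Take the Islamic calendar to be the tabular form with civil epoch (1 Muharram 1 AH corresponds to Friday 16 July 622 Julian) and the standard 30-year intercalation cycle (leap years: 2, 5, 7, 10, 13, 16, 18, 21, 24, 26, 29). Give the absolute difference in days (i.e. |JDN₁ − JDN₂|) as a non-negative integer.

First date → JDN 2068875; second date → JDN 2076603.
The interval is |2068875 − 2076603| = 7728 days.

7728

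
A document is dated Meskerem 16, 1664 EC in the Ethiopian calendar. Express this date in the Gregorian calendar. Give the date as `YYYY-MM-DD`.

Julian Day Number of the source date = 2331647.
Converting JDN 2331647 to the Gregorian calendar gives 24 September 1671 CE.

1671-09-24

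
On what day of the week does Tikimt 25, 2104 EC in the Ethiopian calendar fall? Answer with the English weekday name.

In the Gregorian calendar this is 6 November 2111 (JDN 2492396).
JDN 2492396 mod 7 = 4, and JDN 0 was a Monday, so this is a Friday.

Friday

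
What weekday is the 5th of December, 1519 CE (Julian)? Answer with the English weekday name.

Equivalently 15 December 1519 Gregorian, JDN 2276211.
JDN 2276211 mod 7 = 0, and JDN 0 was a Monday, so this is a Monday.

Monday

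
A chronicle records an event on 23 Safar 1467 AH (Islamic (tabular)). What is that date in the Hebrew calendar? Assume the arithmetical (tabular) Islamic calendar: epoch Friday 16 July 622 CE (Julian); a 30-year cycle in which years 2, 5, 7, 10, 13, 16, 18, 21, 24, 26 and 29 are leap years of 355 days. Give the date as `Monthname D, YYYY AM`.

Both dates share Julian Day Number 2467994; in the Hebrew calendar that is 24 Tevet 5805 AM.

Tevet 24, 5805 AM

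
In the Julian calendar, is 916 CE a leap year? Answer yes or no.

916 mod 4 = 0, so it is a leap year in the Julian calendar.

yes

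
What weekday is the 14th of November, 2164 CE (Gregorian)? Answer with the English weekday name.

Wednesday

JDN 2511763 mod 7 = 2, and JDN 0 was a Monday, so this is a Wednesday.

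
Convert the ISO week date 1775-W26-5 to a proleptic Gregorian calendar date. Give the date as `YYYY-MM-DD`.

1775-06-30

ISO week 1 of 1775 is the week containing the first Thursday of 1775.
Week 26, day 5 (Friday) lands on 1775-06-30.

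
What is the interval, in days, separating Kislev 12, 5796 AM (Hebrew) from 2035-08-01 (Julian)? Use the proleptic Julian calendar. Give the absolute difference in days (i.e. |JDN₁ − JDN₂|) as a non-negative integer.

JDN of the first date = 2464675.
JDN of the second date = 2464554.
|2464554 − 2464675| = 121.

121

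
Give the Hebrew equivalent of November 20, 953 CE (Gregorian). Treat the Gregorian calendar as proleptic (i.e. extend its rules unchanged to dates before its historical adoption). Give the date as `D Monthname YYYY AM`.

Both dates share Julian Day Number 2069460; in the Hebrew calendar that is 5 Kislev 4714 AM.

5 Kislev 4714 AM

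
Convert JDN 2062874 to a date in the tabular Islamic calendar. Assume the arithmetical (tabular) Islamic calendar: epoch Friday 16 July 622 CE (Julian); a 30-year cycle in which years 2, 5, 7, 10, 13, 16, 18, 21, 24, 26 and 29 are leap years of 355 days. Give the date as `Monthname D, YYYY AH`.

The proleptic Gregorian equivalent of JDN 2062874 is 9 November 935.
In the tabular Islamic calendar that day is Dhu al-Hijjah 4, 323 AH.

Dhu al-Hijjah 4, 323 AH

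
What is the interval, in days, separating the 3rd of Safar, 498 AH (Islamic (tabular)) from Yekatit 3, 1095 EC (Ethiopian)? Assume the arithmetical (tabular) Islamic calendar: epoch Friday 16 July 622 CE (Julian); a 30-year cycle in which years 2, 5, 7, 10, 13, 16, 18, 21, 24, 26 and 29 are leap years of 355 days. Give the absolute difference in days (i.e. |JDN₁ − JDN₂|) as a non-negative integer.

636

JDN of the first date = 2124592.
JDN of the second date = 2123956.
|2123956 − 2124592| = 636.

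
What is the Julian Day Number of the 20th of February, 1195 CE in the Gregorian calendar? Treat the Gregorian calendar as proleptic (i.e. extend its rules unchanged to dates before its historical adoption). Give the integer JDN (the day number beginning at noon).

JDN 2299161 is 15 October 1582 CE (Gregorian); the target day is −141586 days from there, so JDN = 2157575.

2157575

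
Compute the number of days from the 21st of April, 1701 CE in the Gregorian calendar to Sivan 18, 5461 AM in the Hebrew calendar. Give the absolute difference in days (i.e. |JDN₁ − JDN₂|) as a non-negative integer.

64

First date → JDN 2342448; second date → JDN 2342512.
The interval is |2342448 − 2342512| = 64 days.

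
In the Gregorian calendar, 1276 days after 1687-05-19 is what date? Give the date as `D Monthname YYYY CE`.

15 November 1690 CE

Counting 1276 days forward from JDN 2337363 reaches JDN 2338639, which is 15 November 1690 CE.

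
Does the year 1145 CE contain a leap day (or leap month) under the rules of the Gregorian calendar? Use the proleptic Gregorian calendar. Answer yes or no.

no

1145 is not divisible by 4, so it is a common year.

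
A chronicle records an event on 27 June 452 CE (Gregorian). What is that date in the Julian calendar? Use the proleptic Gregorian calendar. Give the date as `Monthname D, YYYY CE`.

June 26, 452 CE

At this point the Julian calendar is 1 day behind the Gregorian.
27 June 452 Gregorian − 1 day → 26 June 452 Julian.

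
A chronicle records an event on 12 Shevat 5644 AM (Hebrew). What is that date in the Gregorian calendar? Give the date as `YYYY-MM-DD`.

1884-02-08

Both dates share Julian Day Number 2409215; in the Gregorian calendar that is 8 February 1884 CE.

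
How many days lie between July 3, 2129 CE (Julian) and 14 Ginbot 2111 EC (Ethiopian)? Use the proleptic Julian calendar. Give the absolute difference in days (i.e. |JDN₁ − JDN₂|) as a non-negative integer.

First date → JDN 2498859; second date → JDN 2495151.
The interval is |2498859 − 2495151| = 3708 days.

3708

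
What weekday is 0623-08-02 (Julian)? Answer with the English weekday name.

Equivalently 5 August 623 Gregorian, JDN 1948822.
JDN 1948822 mod 7 = 1, and JDN 0 was a Monday, so this is a Tuesday.

Tuesday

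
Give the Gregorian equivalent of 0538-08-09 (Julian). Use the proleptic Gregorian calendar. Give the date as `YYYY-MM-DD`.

0538-08-11

At this point the Julian calendar is 2 days behind the Gregorian.
9 August 538 Julian + 2 days → 11 August 538 Gregorian.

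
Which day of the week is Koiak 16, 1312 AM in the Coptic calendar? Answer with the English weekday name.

In the Gregorian calendar this is 23 December 1595 (JDN 2303978).
Since JDN mod 7 = 5 (0 = Monday), the day is Saturday.

Saturday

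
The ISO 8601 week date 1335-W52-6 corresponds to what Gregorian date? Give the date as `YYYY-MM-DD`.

ISO week 1 of 1335 is the week containing the first Thursday of 1335.
Week 52, day 6 (Saturday) lands on 1335-12-31.

1335-12-31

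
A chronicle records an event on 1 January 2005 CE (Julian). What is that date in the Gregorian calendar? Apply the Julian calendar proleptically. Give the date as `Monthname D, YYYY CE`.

January 14, 2005 CE

The Julian–Gregorian offset here is 13 days (Julian trailing).
1 January 2005 Julian + 13 days → 14 January 2005 Gregorian.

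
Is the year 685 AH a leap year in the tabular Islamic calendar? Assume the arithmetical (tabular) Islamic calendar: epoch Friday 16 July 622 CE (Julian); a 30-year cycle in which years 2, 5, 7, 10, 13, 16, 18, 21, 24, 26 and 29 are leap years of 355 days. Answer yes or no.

no

Year 685 AH is year 25 of its 30-year cycle; leap positions are 2, 5, 7, 10, 13, 16, 18, 21, 24, 26, 29, so it is a common year (354 days).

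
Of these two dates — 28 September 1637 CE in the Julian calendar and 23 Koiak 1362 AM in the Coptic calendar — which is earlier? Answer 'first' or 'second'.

first

First date → JDN 2319243; second date → JDN 2322247.
JDN 2319243 < JDN 2322247, so the first date is earlier.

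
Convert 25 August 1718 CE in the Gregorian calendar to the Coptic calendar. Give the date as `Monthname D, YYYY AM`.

Mesori 21, 1434 AM

Both dates share Julian Day Number 2348783; in the Coptic calendar that is 21 Mesori 1434 AM.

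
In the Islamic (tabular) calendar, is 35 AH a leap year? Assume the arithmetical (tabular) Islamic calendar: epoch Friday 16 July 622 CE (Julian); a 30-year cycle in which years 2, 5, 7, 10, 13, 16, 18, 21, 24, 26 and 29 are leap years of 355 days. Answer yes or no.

Year 35 AH is year 5 of its 30-year cycle; leap positions are 2, 5, 7, 10, 13, 16, 18, 21, 24, 26, 29, so it is a leap year (355 days).

yes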